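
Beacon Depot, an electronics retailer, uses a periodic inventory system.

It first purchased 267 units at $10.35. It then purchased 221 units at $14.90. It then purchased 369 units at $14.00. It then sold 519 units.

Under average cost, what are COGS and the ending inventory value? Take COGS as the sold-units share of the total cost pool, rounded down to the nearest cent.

COGS = $6,796.26; ending inventory = $4,426.09

Sale 1, sell 519: 519/857 × $11,222.35 → $6,796.26
Ending inventory (cost pool remaining) = $4,426.09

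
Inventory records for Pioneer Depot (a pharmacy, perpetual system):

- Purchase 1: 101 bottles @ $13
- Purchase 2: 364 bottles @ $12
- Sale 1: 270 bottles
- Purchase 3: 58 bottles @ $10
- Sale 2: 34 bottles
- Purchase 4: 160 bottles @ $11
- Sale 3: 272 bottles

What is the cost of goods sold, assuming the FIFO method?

COGS = $6,844

Sale 1 (270) [FIFO — oldest first]: 101 @ $13 + 169 @ $12 = $3,341
Sale 2 (34) [FIFO — oldest first]: 34 @ $12 = $408
Sale 3 (272) [FIFO — oldest first]: 161 @ $12 + 58 @ $10 + 53 @ $11 = $3,095
Total COGS = $3,341 + $408 + $3,095 = $6,844
Ending inventory: 107 @ $11 = $1,177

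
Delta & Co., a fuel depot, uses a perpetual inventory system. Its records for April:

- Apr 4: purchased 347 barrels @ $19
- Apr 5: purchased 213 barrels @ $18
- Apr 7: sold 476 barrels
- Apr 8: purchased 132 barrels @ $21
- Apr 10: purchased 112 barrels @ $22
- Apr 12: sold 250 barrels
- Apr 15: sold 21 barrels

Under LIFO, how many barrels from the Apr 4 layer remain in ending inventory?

57

Apr 7, 476 sold [LIFO — newest first]: 213 @ $18 + 263 @ $19 = $8,831
Apr 12, 250 sold [LIFO — newest first]: 112 @ $22 + 132 @ $21 + 6 @ $19 = $5,350
Apr 15, 21 sold [LIFO — newest first]: 21 @ $19 = $399
Total COGS = $8,831 + $5,350 + $399 = $14,580
Ending inventory: 57 @ $19 = $1,083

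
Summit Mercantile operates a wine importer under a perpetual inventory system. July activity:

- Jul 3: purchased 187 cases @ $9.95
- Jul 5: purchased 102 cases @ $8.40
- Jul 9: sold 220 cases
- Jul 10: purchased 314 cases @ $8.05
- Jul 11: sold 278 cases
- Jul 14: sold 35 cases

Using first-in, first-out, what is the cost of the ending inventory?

Jul 9, 220 sold [FIFO — oldest first]: 187 @ $9.95 + 33 @ $8.40 = $2,137.85
Jul 11, 278 sold [FIFO — oldest first]: 69 @ $8.40 + 209 @ $8.05 = $2,262.05
Jul 14, 35 sold [FIFO — oldest first]: 35 @ $8.05 = $281.75
Total COGS = $2,137.85 + $2,262.05 + $281.75 = $4,681.65
Ending inventory: 70 @ $8.05 = $563.50

Ending inventory = $563.50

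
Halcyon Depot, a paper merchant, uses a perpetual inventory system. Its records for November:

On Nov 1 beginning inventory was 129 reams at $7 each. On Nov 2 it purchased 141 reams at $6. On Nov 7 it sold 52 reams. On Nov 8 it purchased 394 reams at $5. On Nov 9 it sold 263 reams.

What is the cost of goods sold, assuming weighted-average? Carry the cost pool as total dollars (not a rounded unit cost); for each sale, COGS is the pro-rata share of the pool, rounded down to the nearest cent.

COGS = $1,790.28

After Nov 1: 129 on hand, pool $903.00 (≈ $7.0000 each)
After Nov 2: 270 on hand, pool $1,749.00 (≈ $6.4778 each)
Nov 7, sell 52: 52/270 × $1,749.00 → $336.84
After Nov 8: 612 on hand, pool $3,382.16 (≈ $5.5264 each)
Nov 9, sell 263: 263/612 × $3,382.16 → $1,453.44
Total COGS = $336.84 + $1,453.44 = $1,790.28
Ending inventory (cost pool remaining) = $1,928.72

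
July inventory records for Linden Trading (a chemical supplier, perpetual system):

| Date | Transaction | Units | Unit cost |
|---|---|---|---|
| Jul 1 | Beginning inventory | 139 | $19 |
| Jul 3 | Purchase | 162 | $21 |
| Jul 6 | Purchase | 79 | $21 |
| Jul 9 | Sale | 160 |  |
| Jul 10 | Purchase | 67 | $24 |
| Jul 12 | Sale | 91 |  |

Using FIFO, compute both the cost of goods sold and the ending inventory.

Jul 9, 160 sold [FIFO — oldest first]: 139 @ $19 + 21 @ $21 = $3,082
Jul 12, 91 sold [FIFO — oldest first]: 91 @ $21 = $1,911
Total COGS = $3,082 + $1,911 = $4,993
Ending inventory: 50 @ $21 + 79 @ $21 + 67 @ $24 = $4,317
Check: goods available $9,310 = COGS $4,993 + ending $4,317

COGS = $4,993; ending inventory = $4,317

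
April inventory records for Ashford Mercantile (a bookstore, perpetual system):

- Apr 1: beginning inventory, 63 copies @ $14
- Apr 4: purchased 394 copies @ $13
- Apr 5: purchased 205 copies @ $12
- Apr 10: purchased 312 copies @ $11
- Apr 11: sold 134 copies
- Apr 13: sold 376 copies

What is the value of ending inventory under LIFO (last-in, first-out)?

Ending inventory = $6,088

Apr 11, 134 sold [LIFO — newest first]: 134 @ $11 = $1,474
Apr 13, 376 sold [LIFO — newest first]: 178 @ $11 + 198 @ $12 = $4,334
Total COGS = $1,474 + $4,334 = $5,808
Ending inventory: 63 @ $14 + 394 @ $13 + 7 @ $12 = $6,088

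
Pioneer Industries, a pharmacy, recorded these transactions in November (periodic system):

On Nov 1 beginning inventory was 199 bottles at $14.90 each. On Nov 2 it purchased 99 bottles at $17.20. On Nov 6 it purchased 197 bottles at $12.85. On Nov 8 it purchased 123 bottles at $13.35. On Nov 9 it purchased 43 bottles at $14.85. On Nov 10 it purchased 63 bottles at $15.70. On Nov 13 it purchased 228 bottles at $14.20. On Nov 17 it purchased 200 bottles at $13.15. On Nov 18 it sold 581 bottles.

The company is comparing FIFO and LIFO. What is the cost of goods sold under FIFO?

COGS = $8,347.45

FIFO COGS: 199 @ $14.90 + 99 @ $17.20 + 197 @ $12.85 + 86 @ $13.35 = $8,347.45
LIFO COGS: 200 @ $13.15 + 228 @ $14.20 + 63 @ $15.70 + 43 @ $14.85 + 47 @ $13.35 = $8,122.70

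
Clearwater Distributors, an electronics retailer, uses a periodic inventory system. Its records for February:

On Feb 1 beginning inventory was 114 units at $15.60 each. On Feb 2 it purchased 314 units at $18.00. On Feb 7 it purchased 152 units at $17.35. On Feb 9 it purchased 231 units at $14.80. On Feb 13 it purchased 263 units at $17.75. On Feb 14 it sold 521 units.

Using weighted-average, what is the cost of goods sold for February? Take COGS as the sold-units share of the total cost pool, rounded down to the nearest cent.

COGS = $8,806.86

Feb 14, sell 521: 521/1074 × $18,154.65 → $8,806.86
Ending inventory (cost pool remaining) = $9,347.79
Check: goods available $18,154.65 = COGS $8,806.86 + ending $9,347.79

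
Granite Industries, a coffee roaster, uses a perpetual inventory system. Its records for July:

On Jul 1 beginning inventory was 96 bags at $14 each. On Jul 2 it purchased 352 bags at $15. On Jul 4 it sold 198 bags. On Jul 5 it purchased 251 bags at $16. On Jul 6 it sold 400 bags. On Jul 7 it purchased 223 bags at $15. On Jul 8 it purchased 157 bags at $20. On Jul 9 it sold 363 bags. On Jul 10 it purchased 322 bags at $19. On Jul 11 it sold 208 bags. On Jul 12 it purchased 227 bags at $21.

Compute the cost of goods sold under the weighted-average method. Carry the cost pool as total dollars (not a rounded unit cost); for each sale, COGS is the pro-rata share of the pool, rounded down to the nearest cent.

After Jul 1: 96 on hand, pool $1,344.00 (≈ $14.0000 each)
After Jul 2: 448 on hand, pool $6,624.00 (≈ $14.7857 each)
Jul 4, sell 198: 198/448 × $6,624.00 → $2,927.57
After Jul 5: 501 on hand, pool $7,712.43 (≈ $15.3941 each)
Jul 6, sell 400: 400/501 × $7,712.43 → $6,157.62
After Jul 7: 324 on hand, pool $4,899.81 (≈ $15.1229 each)
After Jul 8: 481 on hand, pool $8,039.81 (≈ $16.7148 each)
Jul 9, sell 363: 363/481 × $8,039.81 → $6,067.46
After Jul 10: 440 on hand, pool $8,090.35 (≈ $18.3872 each)
Jul 11, sell 208: 208/440 × $8,090.35 → $3,824.52
After Jul 12: 459 on hand, pool $9,032.83 (≈ $19.6794 each)
Total COGS = $2,927.57 + $6,157.62 + $6,067.46 + $3,824.52 = $18,977.17
Ending inventory (cost pool remaining) = $9,032.83
Check: goods available $28,010.00 = COGS $18,977.17 + ending $9,032.83

COGS = $18,977.17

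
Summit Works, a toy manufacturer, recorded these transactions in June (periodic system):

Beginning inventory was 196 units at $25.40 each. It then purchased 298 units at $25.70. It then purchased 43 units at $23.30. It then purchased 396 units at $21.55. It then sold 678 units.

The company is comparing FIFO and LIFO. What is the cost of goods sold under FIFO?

COGS = $16,677.45

FIFO COGS: 196 @ $25.40 + 298 @ $25.70 + 43 @ $23.30 + 141 @ $21.55 = $16,677.45
LIFO COGS: 396 @ $21.55 + 43 @ $23.30 + 239 @ $25.70 = $15,678.00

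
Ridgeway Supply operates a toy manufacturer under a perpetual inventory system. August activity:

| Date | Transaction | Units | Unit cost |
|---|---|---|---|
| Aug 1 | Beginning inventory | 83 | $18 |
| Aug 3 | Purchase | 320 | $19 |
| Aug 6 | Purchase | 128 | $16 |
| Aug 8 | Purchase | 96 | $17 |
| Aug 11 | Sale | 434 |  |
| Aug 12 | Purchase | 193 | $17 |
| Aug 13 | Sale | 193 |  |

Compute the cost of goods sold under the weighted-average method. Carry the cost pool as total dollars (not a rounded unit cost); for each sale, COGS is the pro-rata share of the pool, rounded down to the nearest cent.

COGS = $11,162.42

After Aug 1: 83 on hand, pool $1,494.00 (≈ $18.0000 each)
After Aug 3: 403 on hand, pool $7,574.00 (≈ $18.7940 each)
After Aug 6: 531 on hand, pool $9,622.00 (≈ $18.1205 each)
After Aug 8: 627 on hand, pool $11,254.00 (≈ $17.9490 each)
Aug 11, sell 434: 434/627 × $11,254.00 → $7,789.85
After Aug 12: 386 on hand, pool $6,745.15 (≈ $17.4745 each)
Aug 13, sell 193: 193/386 × $6,745.15 → $3,372.57
Total COGS = $7,789.85 + $3,372.57 = $11,162.42
Ending inventory (cost pool remaining) = $3,372.58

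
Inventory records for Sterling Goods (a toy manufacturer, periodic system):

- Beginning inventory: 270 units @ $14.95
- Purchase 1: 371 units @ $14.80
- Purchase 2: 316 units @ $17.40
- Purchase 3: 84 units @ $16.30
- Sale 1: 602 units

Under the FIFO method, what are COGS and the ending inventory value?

COGS = $8,950.10; ending inventory = $7,444.80

Sale 1 (602) [FIFO — oldest first]: 270 @ $14.95 + 332 @ $14.80 = $8,950.10
Ending inventory: 39 @ $14.80 + 316 @ $17.40 + 84 @ $16.30 = $7,444.80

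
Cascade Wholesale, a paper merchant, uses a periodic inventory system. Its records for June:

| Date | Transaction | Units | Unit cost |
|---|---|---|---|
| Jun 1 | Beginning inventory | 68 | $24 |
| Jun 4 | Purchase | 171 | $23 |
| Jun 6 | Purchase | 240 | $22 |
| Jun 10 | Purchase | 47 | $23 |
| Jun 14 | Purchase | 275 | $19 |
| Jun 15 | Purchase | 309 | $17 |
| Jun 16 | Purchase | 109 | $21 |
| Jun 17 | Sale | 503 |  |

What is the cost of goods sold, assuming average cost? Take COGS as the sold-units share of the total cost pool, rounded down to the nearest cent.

COGS = $10,189.15

Jun 17, sell 503: 503/1219 × $24,693.00 → $10,189.15
Ending inventory (cost pool remaining) = $14,503.85
Check: goods available $24,693.00 = COGS $10,189.15 + ending $14,503.85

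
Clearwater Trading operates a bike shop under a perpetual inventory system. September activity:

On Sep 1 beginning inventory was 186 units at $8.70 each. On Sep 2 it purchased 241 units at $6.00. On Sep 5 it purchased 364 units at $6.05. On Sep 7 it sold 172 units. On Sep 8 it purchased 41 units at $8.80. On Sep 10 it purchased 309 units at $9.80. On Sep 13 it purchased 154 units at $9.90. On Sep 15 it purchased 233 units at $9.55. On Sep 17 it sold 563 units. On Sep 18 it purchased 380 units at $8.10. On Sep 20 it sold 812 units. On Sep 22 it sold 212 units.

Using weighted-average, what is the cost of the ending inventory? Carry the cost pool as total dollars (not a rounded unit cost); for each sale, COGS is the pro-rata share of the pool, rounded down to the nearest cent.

Ending inventory = $1,227.44

After Sep 1: 186 on hand, pool $1,618.20 (≈ $8.7000 each)
After Sep 2: 427 on hand, pool $3,064.20 (≈ $7.1761 each)
After Sep 5: 791 on hand, pool $5,266.40 (≈ $6.6579 each)
Sep 7, sell 172: 172/791 × $5,266.40 → $1,145.15
After Sep 8: 660 on hand, pool $4,482.05 (≈ $6.7910 each)
After Sep 10: 969 on hand, pool $7,510.25 (≈ $7.7505 each)
After Sep 13: 1123 on hand, pool $9,034.85 (≈ $8.0453 each)
After Sep 15: 1356 on hand, pool $11,260.00 (≈ $8.3038 each)
Sep 17, sell 563: 563/1356 × $11,260.00 → $4,675.05
After Sep 18: 1173 on hand, pool $9,662.95 (≈ $8.2378 each)
Sep 20, sell 812: 812/1173 × $9,662.95 → $6,689.10
Sep 22, sell 212: 212/361 × $2,973.85 → $1,746.41
Total COGS = $1,145.15 + $4,675.05 + $6,689.10 + $1,746.41 = $14,255.71
Ending inventory (cost pool remaining) = $1,227.44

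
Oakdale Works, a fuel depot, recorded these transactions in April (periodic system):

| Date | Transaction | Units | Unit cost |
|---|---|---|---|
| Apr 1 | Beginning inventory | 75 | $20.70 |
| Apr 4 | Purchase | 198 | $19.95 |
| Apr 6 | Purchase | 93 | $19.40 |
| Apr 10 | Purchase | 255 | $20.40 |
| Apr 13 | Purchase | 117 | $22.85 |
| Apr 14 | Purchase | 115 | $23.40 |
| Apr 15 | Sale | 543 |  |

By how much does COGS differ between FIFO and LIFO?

$735.25

FIFO COGS: 75 @ $20.70 + 198 @ $19.95 + 93 @ $19.40 + 177 @ $20.40 = $10,917.60
LIFO COGS: 115 @ $23.40 + 117 @ $22.85 + 255 @ $20.40 + 56 @ $19.40 = $11,652.85
Difference = |$10,917.60 − $11,652.85| = $735.25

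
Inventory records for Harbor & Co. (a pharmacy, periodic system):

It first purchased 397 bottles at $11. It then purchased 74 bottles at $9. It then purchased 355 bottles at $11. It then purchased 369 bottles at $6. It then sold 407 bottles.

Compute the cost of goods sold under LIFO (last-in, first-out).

Sale 1 (407) [LIFO — newest first]: 369 @ $6 + 38 @ $11 = $2,632
Ending inventory: 397 @ $11 + 74 @ $9 + 317 @ $11 = $8,520

COGS = $2,632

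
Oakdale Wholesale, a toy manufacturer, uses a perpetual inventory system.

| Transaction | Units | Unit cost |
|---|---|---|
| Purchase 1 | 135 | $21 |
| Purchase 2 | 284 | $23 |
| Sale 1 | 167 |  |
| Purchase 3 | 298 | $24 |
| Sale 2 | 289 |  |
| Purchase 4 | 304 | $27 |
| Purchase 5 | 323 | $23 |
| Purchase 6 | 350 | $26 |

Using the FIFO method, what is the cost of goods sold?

COGS = $10,255

Sale 1 (167) [FIFO — oldest first]: 135 @ $21 + 32 @ $23 = $3,571
Sale 2 (289) [FIFO — oldest first]: 252 @ $23 + 37 @ $24 = $6,684
Total COGS = $3,571 + $6,684 = $10,255
Ending inventory: 261 @ $24 + 304 @ $27 + 323 @ $23 + 350 @ $26 = $31,001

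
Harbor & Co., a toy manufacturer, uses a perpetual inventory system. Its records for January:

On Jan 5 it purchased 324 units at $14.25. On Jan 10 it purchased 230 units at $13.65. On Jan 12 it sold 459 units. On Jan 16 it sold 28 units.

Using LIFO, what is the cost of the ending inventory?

Ending inventory = $954.75

Jan 12, 459 sold [LIFO — newest first]: 230 @ $13.65 + 229 @ $14.25 = $6,402.75
Jan 16, 28 sold [LIFO — newest first]: 28 @ $14.25 = $399.00
Total COGS = $6,402.75 + $399.00 = $6,801.75
Ending inventory: 67 @ $14.25 = $954.75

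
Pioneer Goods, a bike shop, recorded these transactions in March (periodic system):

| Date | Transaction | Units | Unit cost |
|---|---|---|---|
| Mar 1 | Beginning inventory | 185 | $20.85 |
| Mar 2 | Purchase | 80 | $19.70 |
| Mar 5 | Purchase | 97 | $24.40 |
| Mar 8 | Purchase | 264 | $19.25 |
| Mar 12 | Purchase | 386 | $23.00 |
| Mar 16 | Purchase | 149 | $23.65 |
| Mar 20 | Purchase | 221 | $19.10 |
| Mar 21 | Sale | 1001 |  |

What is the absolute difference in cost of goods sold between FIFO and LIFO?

$167.85

FIFO COGS: 185 @ $20.85 + 80 @ $19.70 + 97 @ $24.40 + 264 @ $19.25 + 375 @ $23.00 = $21,507.05
LIFO COGS: 221 @ $19.10 + 149 @ $23.65 + 386 @ $23.00 + 245 @ $19.25 = $21,339.20
Difference = |$21,507.05 − $21,339.20| = $167.85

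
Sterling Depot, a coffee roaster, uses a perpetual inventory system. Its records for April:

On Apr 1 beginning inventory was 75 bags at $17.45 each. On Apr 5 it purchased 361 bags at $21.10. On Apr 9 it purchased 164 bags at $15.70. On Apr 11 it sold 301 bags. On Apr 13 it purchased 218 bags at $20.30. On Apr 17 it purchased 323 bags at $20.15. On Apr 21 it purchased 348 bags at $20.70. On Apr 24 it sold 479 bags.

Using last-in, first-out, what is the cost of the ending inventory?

Apr 11, 301 sold [LIFO — newest first]: 164 @ $15.70 + 137 @ $21.10 = $5,465.50
Apr 24, 479 sold [LIFO — newest first]: 348 @ $20.70 + 131 @ $20.15 = $9,843.25
Total COGS = $5,465.50 + $9,843.25 = $15,308.75
Ending inventory: 75 @ $17.45 + 224 @ $21.10 + 218 @ $20.30 + 192 @ $20.15 = $14,329.35
Check: goods available $29,638.10 = COGS $15,308.75 + ending $14,329.35

Ending inventory = $14,329.35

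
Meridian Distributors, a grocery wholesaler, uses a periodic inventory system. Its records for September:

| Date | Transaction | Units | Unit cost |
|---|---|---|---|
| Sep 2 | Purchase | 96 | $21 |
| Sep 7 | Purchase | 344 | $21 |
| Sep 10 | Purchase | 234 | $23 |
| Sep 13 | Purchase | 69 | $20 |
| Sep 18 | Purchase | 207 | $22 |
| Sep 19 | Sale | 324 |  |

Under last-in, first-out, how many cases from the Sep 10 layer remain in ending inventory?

186

Sep 19, 324 sold [LIFO — newest first]: 207 @ $22 + 69 @ $20 + 48 @ $23 = $7,038
Ending inventory: 96 @ $21 + 344 @ $21 + 186 @ $23 = $13,518
Check: goods available $20,556 = COGS $7,038 + ending $13,518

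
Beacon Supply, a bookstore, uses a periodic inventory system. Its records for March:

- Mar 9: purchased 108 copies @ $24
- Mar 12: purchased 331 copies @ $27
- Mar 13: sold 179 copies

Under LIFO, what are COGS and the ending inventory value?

COGS = $4,833; ending inventory = $6,696

Mar 13, 179 sold [LIFO — newest first]: 179 @ $27 = $4,833
Ending inventory: 108 @ $24 + 152 @ $27 = $6,696
Check: goods available $11,529 = COGS $4,833 + ending $6,696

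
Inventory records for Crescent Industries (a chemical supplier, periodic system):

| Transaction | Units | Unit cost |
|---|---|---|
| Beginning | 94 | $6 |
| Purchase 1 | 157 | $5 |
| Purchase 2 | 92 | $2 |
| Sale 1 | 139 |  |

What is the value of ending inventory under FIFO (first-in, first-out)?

Sale 1 (139) [FIFO — oldest first]: 94 @ $6 + 45 @ $5 = $789
Ending inventory: 112 @ $5 + 92 @ $2 = $744
Check: goods available $1,533 = COGS $789 + ending $744

Ending inventory = $744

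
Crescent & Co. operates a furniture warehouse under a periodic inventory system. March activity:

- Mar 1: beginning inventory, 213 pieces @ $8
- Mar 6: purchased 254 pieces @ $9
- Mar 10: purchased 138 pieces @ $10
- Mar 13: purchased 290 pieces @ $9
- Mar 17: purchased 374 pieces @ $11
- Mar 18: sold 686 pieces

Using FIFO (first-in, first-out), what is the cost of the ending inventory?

Ending inventory = $5,995

Mar 18, 686 sold [FIFO — oldest first]: 213 @ $8 + 254 @ $9 + 138 @ $10 + 81 @ $9 = $6,099
Ending inventory: 209 @ $9 + 374 @ $11 = $5,995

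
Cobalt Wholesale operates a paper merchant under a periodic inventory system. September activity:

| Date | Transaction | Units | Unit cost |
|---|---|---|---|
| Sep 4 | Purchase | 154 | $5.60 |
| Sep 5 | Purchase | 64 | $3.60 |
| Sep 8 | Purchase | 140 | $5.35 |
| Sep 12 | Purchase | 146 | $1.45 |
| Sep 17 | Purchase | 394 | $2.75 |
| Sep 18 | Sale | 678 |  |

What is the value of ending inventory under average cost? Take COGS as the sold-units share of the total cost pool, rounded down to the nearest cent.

Sep 18, sell 678: 678/898 × $3,137.00 → $2,368.46
Ending inventory (cost pool remaining) = $768.54

Ending inventory = $768.54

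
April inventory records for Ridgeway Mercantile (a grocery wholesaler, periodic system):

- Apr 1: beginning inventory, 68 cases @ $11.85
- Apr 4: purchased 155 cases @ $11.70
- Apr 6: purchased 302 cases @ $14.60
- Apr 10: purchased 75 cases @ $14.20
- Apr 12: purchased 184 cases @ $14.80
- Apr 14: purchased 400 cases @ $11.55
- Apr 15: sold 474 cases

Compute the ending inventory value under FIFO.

Ending inventory = $9,152.80

Apr 15, 474 sold [FIFO — oldest first]: 68 @ $11.85 + 155 @ $11.70 + 251 @ $14.60 = $6,283.90
Ending inventory: 51 @ $14.60 + 75 @ $14.20 + 184 @ $14.80 + 400 @ $11.55 = $9,152.80
Check: goods available $15,436.70 = COGS $6,283.90 + ending $9,152.80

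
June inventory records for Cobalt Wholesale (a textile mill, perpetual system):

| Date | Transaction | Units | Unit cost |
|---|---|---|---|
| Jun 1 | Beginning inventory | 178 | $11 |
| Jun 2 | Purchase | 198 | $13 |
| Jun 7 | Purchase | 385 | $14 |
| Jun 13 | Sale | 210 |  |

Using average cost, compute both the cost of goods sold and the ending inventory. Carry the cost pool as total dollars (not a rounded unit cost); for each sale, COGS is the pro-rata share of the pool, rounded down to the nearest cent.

COGS = $2,738.00; ending inventory = $7,184.00

After Jun 1: 178 on hand, pool $1,958.00 (≈ $11.0000 each)
After Jun 2: 376 on hand, pool $4,532.00 (≈ $12.0532 each)
After Jun 7: 761 on hand, pool $9,922.00 (≈ $13.0381 each)
Jun 13, sell 210: 210/761 × $9,922.00 → $2,738.00
Ending inventory (cost pool remaining) = $7,184.00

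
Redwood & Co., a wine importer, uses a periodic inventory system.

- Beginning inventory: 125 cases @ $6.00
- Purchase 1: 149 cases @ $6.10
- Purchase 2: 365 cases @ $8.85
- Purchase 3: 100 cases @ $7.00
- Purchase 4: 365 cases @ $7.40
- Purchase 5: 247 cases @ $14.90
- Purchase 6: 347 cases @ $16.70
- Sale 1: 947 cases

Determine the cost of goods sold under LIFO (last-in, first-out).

COGS = $12,087.40

Sale 1 (947) [LIFO — newest first]: 347 @ $16.70 + 247 @ $14.90 + 353 @ $7.40 = $12,087.40
Ending inventory: 125 @ $6.00 + 149 @ $6.10 + 365 @ $8.85 + 100 @ $7.00 + 12 @ $7.40 = $5,677.95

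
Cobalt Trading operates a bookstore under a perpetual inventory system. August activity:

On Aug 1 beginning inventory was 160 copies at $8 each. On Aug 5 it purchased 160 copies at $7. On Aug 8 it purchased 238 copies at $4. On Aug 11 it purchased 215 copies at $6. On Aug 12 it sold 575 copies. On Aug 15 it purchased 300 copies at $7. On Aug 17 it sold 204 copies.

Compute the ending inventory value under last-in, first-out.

Aug 12, 575 sold [LIFO — newest first]: 215 @ $6 + 238 @ $4 + 122 @ $7 = $3,096
Aug 17, 204 sold [LIFO — newest first]: 204 @ $7 = $1,428
Total COGS = $3,096 + $1,428 = $4,524
Ending inventory: 160 @ $8 + 38 @ $7 + 96 @ $7 = $2,218
Check: goods available $6,742 = COGS $4,524 + ending $2,218

Ending inventory = $2,218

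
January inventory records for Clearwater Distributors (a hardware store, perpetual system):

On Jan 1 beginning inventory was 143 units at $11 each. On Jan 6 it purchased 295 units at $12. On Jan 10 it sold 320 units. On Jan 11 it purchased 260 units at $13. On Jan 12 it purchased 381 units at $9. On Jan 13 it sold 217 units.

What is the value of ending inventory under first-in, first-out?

Ending inventory = $5,522

Jan 10, 320 sold [FIFO — oldest first]: 143 @ $11 + 177 @ $12 = $3,697
Jan 13, 217 sold [FIFO — oldest first]: 118 @ $12 + 99 @ $13 = $2,703
Total COGS = $3,697 + $2,703 = $6,400
Ending inventory: 161 @ $13 + 381 @ $9 = $5,522
Check: goods available $11,922 = COGS $6,400 + ending $5,522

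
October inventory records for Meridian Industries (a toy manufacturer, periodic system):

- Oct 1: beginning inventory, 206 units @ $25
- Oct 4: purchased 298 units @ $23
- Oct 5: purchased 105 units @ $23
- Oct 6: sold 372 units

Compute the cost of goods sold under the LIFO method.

Oct 6, 372 sold [LIFO — newest first]: 105 @ $23 + 267 @ $23 = $8,556
Ending inventory: 206 @ $25 + 31 @ $23 = $5,863
Check: goods available $14,419 = COGS $8,556 + ending $5,863

COGS = $8,556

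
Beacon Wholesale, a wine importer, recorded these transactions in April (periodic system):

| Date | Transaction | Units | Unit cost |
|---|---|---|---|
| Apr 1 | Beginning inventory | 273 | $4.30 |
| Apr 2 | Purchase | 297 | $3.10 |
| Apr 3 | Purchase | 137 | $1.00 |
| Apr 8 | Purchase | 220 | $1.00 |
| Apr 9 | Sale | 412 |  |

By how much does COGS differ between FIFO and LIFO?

FIFO COGS: 273 @ $4.30 + 139 @ $3.10 = $1,604.80
LIFO COGS: 220 @ $1.00 + 137 @ $1.00 + 55 @ $3.10 = $527.50
Difference = |$1,604.80 − $527.50| = $1,077.30

$1,077.30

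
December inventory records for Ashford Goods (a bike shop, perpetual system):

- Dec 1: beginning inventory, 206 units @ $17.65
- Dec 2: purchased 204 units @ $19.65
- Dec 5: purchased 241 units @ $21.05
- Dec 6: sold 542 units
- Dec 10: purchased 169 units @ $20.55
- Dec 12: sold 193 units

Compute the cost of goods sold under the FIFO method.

COGS = $14,443.75

Dec 6, 542 sold [FIFO — oldest first]: 206 @ $17.65 + 204 @ $19.65 + 132 @ $21.05 = $10,423.10
Dec 12, 193 sold [FIFO — oldest first]: 109 @ $21.05 + 84 @ $20.55 = $4,020.65
Total COGS = $10,423.10 + $4,020.65 = $14,443.75
Ending inventory: 85 @ $20.55 = $1,746.75
Check: goods available $16,190.50 = COGS $14,443.75 + ending $1,746.75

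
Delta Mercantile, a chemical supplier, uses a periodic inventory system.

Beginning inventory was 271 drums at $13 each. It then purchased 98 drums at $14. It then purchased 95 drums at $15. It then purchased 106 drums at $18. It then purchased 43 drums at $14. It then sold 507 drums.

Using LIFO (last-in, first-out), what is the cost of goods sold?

Sale 1 (507) [LIFO — newest first]: 43 @ $14 + 106 @ $18 + 95 @ $15 + 98 @ $14 + 165 @ $13 = $7,452
Ending inventory: 106 @ $13 = $1,378

COGS = $7,452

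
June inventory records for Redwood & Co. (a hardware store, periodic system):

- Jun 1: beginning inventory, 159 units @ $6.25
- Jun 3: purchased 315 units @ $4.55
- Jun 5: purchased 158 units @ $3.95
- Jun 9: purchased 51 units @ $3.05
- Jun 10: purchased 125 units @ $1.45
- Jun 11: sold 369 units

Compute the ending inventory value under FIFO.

Jun 11, 369 sold [FIFO — oldest first]: 159 @ $6.25 + 210 @ $4.55 = $1,949.25
Ending inventory: 105 @ $4.55 + 158 @ $3.95 + 51 @ $3.05 + 125 @ $1.45 = $1,438.65

Ending inventory = $1,438.65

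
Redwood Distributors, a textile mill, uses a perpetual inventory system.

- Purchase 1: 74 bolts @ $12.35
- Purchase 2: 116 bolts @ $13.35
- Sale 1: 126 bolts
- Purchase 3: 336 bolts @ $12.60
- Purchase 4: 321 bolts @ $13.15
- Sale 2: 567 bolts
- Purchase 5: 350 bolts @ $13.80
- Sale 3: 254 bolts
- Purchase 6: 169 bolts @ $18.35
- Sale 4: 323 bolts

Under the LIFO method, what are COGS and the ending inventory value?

Sale 1 (126) [LIFO — newest first]: 116 @ $13.35 + 10 @ $12.35 = $1,672.10
Sale 2 (567) [LIFO — newest first]: 321 @ $13.15 + 246 @ $12.60 = $7,320.75
Sale 3 (254) [LIFO — newest first]: 254 @ $13.80 = $3,505.20
Sale 4 (323) [LIFO — newest first]: 169 @ $18.35 + 96 @ $13.80 + 58 @ $12.60 = $5,156.75
Total COGS = $1,672.10 + $7,320.75 + $3,505.20 + $5,156.75 = $17,654.80
Ending inventory: 64 @ $12.35 + 32 @ $12.60 = $1,193.60
Check: goods available $18,848.40 = COGS $17,654.80 + ending $1,193.60

COGS = $17,654.80; ending inventory = $1,193.60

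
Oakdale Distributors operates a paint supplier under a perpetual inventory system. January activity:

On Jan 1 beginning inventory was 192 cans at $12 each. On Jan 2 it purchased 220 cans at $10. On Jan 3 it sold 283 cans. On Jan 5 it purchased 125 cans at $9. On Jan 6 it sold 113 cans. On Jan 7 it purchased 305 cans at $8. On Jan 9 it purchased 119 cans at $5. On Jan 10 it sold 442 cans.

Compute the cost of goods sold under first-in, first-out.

Jan 3, 283 sold [FIFO — oldest first]: 192 @ $12 + 91 @ $10 = $3,214
Jan 6, 113 sold [FIFO — oldest first]: 113 @ $10 = $1,130
Jan 10, 442 sold [FIFO — oldest first]: 16 @ $10 + 125 @ $9 + 301 @ $8 = $3,693
Total COGS = $3,214 + $1,130 + $3,693 = $8,037
Ending inventory: 4 @ $8 + 119 @ $5 = $627

COGS = $8,037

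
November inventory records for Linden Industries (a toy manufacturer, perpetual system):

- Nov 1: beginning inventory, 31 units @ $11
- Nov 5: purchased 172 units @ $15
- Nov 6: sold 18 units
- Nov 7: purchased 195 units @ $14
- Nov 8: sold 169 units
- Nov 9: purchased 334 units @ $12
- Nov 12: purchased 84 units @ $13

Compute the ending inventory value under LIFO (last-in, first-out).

Ending inventory = $8,115

Nov 6, 18 sold [LIFO — newest first]: 18 @ $15 = $270
Nov 8, 169 sold [LIFO — newest first]: 169 @ $14 = $2,366
Total COGS = $270 + $2,366 = $2,636
Ending inventory: 31 @ $11 + 154 @ $15 + 26 @ $14 + 334 @ $12 + 84 @ $13 = $8,115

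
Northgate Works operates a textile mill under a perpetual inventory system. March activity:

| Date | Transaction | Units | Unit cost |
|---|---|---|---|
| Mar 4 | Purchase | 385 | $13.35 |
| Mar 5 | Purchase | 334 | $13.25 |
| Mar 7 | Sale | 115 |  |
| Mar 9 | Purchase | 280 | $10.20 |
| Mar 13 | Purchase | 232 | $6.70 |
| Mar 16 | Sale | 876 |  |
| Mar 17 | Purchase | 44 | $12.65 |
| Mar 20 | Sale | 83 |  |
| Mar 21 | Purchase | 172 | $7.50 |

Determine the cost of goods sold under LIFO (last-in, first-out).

COGS = $11,848.90

Mar 7, 115 sold [LIFO — newest first]: 115 @ $13.25 = $1,523.75
Mar 16, 876 sold [LIFO — newest first]: 232 @ $6.70 + 280 @ $10.20 + 219 @ $13.25 + 145 @ $13.35 = $9,247.90
Mar 20, 83 sold [LIFO — newest first]: 44 @ $12.65 + 39 @ $13.35 = $1,077.25
Total COGS = $1,523.75 + $9,247.90 + $1,077.25 = $11,848.90
Ending inventory: 201 @ $13.35 + 172 @ $7.50 = $3,973.35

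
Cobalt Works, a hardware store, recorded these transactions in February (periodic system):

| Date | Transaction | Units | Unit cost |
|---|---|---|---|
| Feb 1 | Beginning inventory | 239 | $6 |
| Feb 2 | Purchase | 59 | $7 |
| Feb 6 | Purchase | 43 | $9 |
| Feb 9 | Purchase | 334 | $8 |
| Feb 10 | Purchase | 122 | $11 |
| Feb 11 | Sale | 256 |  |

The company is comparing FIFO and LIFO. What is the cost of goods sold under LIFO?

FIFO COGS: 239 @ $6 + 17 @ $7 = $1,553
LIFO COGS: 122 @ $11 + 134 @ $8 = $2,414

COGS = $2,414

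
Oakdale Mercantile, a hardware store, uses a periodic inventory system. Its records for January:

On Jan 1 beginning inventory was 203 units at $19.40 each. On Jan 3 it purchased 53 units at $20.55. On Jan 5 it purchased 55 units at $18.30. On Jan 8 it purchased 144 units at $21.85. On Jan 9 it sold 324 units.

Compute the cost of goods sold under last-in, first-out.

Jan 9, 324 sold [LIFO — newest first]: 144 @ $21.85 + 55 @ $18.30 + 53 @ $20.55 + 72 @ $19.40 = $6,638.85
Ending inventory: 131 @ $19.40 = $2,541.40
Check: goods available $9,180.25 = COGS $6,638.85 + ending $2,541.40

COGS = $6,638.85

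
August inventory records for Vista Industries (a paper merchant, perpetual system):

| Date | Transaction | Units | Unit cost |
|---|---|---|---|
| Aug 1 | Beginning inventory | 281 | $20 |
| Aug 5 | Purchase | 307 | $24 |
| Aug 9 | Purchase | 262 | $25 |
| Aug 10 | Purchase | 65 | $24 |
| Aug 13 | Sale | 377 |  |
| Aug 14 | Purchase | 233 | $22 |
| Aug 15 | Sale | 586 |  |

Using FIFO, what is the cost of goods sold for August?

COGS = $22,154

Aug 13, 377 sold [FIFO — oldest first]: 281 @ $20 + 96 @ $24 = $7,924
Aug 15, 586 sold [FIFO — oldest first]: 211 @ $24 + 262 @ $25 + 65 @ $24 + 48 @ $22 = $14,230
Total COGS = $7,924 + $14,230 = $22,154
Ending inventory: 185 @ $22 = $4,070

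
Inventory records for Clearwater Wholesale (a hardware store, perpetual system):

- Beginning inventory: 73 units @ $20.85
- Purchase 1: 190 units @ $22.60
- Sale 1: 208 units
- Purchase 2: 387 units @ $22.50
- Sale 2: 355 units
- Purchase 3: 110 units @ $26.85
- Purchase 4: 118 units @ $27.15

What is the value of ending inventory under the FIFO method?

Ending inventory = $8,114.70

Sale 1 (208) [FIFO — oldest first]: 73 @ $20.85 + 135 @ $22.60 = $4,573.05
Sale 2 (355) [FIFO — oldest first]: 55 @ $22.60 + 300 @ $22.50 = $7,993.00
Total COGS = $4,573.05 + $7,993.00 = $12,566.05
Ending inventory: 87 @ $22.50 + 110 @ $26.85 + 118 @ $27.15 = $8,114.70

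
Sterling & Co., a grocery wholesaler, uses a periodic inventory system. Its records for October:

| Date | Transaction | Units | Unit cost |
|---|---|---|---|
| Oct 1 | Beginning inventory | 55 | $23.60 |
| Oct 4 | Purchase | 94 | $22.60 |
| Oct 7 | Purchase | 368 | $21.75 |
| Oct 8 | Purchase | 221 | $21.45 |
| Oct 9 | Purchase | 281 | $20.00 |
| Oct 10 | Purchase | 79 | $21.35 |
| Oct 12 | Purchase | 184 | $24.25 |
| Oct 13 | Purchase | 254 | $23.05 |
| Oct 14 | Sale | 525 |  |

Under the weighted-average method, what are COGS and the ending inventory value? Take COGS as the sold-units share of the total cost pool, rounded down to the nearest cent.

Oct 14, sell 525: 525/1536 × $33,790.20 → $11,549.38
Ending inventory (cost pool remaining) = $22,240.82
Check: goods available $33,790.20 = COGS $11,549.38 + ending $22,240.82

COGS = $11,549.38; ending inventory = $22,240.82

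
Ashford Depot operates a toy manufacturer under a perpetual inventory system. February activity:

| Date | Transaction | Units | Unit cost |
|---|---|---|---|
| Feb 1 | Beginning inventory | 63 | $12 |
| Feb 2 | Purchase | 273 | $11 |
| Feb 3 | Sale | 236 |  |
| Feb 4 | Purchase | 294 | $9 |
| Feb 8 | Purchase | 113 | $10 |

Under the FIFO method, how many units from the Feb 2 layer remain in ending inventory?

100

Feb 3, 236 sold [FIFO — oldest first]: 63 @ $12 + 173 @ $11 = $2,659
Ending inventory: 100 @ $11 + 294 @ $9 + 113 @ $10 = $4,876
Check: goods available $7,535 = COGS $2,659 + ending $4,876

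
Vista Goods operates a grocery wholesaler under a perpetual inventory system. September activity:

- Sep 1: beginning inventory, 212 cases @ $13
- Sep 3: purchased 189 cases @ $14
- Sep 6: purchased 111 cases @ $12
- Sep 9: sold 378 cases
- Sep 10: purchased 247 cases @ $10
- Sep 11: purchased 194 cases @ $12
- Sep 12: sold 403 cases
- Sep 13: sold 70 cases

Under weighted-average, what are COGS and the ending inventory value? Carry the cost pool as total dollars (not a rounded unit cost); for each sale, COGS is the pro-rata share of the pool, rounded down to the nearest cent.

COGS = $10,368.23; ending inventory = $1,163.77

After Sep 1: 212 on hand, pool $2,756.00 (≈ $13.0000 each)
After Sep 3: 401 on hand, pool $5,402.00 (≈ $13.4713 each)
After Sep 6: 512 on hand, pool $6,734.00 (≈ $13.1523 each)
Sep 9, sell 378: 378/512 × $6,734.00 → $4,971.58
After Sep 10: 381 on hand, pool $4,232.42 (≈ $11.1087 each)
After Sep 11: 575 on hand, pool $6,560.42 (≈ $11.4094 each)
Sep 12, sell 403: 403/575 × $6,560.42 → $4,597.99
Sep 13, sell 70: 70/172 × $1,962.43 → $798.66
Total COGS = $4,971.58 + $4,597.99 + $798.66 = $10,368.23
Ending inventory (cost pool remaining) = $1,163.77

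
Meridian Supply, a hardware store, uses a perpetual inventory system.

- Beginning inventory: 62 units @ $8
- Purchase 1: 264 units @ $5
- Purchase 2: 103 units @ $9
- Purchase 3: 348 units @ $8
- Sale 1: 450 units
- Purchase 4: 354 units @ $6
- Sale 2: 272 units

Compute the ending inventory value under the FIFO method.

Ending inventory = $2,564

Sale 1 (450) [FIFO — oldest first]: 62 @ $8 + 264 @ $5 + 103 @ $9 + 21 @ $8 = $2,911
Sale 2 (272) [FIFO — oldest first]: 272 @ $8 = $2,176
Total COGS = $2,911 + $2,176 = $5,087
Ending inventory: 55 @ $8 + 354 @ $6 = $2,564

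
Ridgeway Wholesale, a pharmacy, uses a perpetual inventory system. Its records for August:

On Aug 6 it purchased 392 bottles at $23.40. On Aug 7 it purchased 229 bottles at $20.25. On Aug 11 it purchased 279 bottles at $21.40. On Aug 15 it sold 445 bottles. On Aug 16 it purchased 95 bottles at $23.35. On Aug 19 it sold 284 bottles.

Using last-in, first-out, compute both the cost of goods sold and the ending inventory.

Aug 15, 445 sold [LIFO — newest first]: 279 @ $21.40 + 166 @ $20.25 = $9,332.10
Aug 19, 284 sold [LIFO — newest first]: 95 @ $23.35 + 63 @ $20.25 + 126 @ $23.40 = $6,442.40
Total COGS = $9,332.10 + $6,442.40 = $15,774.50
Ending inventory: 266 @ $23.40 = $6,224.40
Check: goods available $21,998.90 = COGS $15,774.50 + ending $6,224.40

COGS = $15,774.50; ending inventory = $6,224.40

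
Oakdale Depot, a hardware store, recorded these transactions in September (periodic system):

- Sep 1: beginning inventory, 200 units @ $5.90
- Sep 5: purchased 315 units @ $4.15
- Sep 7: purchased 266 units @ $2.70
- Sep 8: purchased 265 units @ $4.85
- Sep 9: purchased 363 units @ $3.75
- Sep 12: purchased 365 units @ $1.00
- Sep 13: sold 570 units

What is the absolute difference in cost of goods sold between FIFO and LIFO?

FIFO COGS: 200 @ $5.90 + 315 @ $4.15 + 55 @ $2.70 = $2,635.75
LIFO COGS: 365 @ $1.00 + 205 @ $3.75 = $1,133.75
Difference = |$2,635.75 − $1,133.75| = $1,502.00

$1,502.00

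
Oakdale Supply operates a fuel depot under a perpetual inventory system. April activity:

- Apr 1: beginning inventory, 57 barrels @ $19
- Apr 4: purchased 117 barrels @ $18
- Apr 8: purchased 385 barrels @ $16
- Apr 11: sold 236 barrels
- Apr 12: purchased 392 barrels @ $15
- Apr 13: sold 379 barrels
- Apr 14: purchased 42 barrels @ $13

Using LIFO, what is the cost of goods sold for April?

Apr 11, 236 sold [LIFO — newest first]: 236 @ $16 = $3,776
Apr 13, 379 sold [LIFO — newest first]: 379 @ $15 = $5,685
Total COGS = $3,776 + $5,685 = $9,461
Ending inventory: 57 @ $19 + 117 @ $18 + 149 @ $16 + 13 @ $15 + 42 @ $13 = $6,314

COGS = $9,461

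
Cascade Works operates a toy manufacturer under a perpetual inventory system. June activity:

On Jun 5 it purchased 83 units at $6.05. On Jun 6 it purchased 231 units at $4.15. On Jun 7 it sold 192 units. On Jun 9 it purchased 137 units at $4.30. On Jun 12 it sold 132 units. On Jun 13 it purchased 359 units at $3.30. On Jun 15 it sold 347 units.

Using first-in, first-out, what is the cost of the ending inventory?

Jun 7, 192 sold [FIFO — oldest first]: 83 @ $6.05 + 109 @ $4.15 = $954.50
Jun 12, 132 sold [FIFO — oldest first]: 122 @ $4.15 + 10 @ $4.30 = $549.30
Jun 15, 347 sold [FIFO — oldest first]: 127 @ $4.30 + 220 @ $3.30 = $1,272.10
Total COGS = $954.50 + $549.30 + $1,272.10 = $2,775.90
Ending inventory: 139 @ $3.30 = $458.70
Check: goods available $3,234.60 = COGS $2,775.90 + ending $458.70

Ending inventory = $458.70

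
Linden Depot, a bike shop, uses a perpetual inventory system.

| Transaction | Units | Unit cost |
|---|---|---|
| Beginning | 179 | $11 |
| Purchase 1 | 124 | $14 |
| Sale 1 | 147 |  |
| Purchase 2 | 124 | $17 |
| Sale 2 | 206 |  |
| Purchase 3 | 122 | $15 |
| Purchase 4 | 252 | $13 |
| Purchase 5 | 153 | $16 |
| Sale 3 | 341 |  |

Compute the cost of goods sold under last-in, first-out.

COGS = $9,891

Sale 1 (147) [LIFO — newest first]: 124 @ $14 + 23 @ $11 = $1,989
Sale 2 (206) [LIFO — newest first]: 124 @ $17 + 82 @ $11 = $3,010
Sale 3 (341) [LIFO — newest first]: 153 @ $16 + 188 @ $13 = $4,892
Total COGS = $1,989 + $3,010 + $4,892 = $9,891
Ending inventory: 74 @ $11 + 122 @ $15 + 64 @ $13 = $3,476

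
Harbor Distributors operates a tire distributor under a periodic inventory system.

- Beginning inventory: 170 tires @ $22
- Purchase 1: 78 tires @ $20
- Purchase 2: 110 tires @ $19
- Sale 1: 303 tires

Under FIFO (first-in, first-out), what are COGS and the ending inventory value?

COGS = $6,345; ending inventory = $1,045

Sale 1 (303) [FIFO — oldest first]: 170 @ $22 + 78 @ $20 + 55 @ $19 = $6,345
Ending inventory: 55 @ $19 = $1,045
Check: goods available $7,390 = COGS $6,345 + ending $1,045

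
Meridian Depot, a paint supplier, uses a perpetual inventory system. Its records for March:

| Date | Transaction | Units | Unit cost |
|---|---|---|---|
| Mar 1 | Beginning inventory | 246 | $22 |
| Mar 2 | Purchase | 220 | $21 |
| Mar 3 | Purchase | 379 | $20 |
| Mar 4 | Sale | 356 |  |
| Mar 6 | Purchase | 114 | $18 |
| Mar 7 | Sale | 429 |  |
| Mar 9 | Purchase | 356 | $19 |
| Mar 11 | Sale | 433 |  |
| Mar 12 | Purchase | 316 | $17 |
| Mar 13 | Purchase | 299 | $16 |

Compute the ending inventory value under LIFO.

Ending inventory = $12,290

Mar 4, 356 sold [LIFO — newest first]: 356 @ $20 = $7,120
Mar 7, 429 sold [LIFO — newest first]: 114 @ $18 + 23 @ $20 + 220 @ $21 + 72 @ $22 = $8,716
Mar 11, 433 sold [LIFO — newest first]: 356 @ $19 + 77 @ $22 = $8,458
Total COGS = $7,120 + $8,716 + $8,458 = $24,294
Ending inventory: 97 @ $22 + 316 @ $17 + 299 @ $16 = $12,290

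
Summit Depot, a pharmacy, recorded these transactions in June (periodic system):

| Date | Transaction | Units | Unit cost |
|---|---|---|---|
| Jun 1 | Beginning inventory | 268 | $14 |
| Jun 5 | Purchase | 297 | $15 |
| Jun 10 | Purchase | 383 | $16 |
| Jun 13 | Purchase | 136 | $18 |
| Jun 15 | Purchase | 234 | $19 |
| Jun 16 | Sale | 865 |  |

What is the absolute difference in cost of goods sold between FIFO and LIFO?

$1,695

FIFO COGS: 268 @ $14 + 297 @ $15 + 300 @ $16 = $13,007
LIFO COGS: 234 @ $19 + 136 @ $18 + 383 @ $16 + 112 @ $15 = $14,702
Difference = |$13,007 − $14,702| = $1,695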